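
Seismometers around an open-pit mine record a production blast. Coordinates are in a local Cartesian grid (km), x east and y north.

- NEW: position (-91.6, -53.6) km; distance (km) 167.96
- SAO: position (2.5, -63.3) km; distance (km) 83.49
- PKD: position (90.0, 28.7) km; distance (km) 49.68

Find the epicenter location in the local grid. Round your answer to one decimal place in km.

Circle about each station: (x + 91.6)² + (y + 53.6)² = 167.96²; (x − 2.5)² + (y + 63.3)² = 83.49²; (x − 90.0)² + (y − 28.7)² = 49.68².
Subtracting pairs of circle equations eliminates x²+y² and gives linear equations (the radical axes):
188.2 x − 19.4 y = 13989.60
363.2 x + 164.6 y = 23402.63
Solving the 2×2 system: x ≈ 72.5, y ≈ -17.8 km.

72.5 km east, -17.8 km north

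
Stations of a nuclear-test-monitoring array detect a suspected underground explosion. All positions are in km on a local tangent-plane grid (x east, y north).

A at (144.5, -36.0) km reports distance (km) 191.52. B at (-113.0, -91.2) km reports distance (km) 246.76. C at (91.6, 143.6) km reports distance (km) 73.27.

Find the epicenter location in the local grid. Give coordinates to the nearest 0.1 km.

Circle about each station: (x − 144.5)² + (y + 36.0)² = 191.52²; (x + 113.0)² + (y + 91.2)² = 246.76²; (x − 91.6)² + (y − 143.6)² = 73.27².
Subtracting the A equation from the B and C equations removes the quadratic terms:
-515.0 x − 110.4 y = -25300.40
-105.8 x + 359.2 y = 38146.69
Solving the 2×2 system: x ≈ 24.8, y ≈ 113.5 km.

(24.8, 113.5)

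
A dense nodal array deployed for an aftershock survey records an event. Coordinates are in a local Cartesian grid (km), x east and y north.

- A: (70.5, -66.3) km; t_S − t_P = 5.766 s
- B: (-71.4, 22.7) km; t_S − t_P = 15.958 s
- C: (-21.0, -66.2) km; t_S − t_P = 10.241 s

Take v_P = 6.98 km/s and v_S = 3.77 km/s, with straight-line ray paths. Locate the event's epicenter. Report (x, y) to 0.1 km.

Distance from S−P lag: d = Δt · v_P v_S / (v_P − v_S) = Δt · (6.98·3.77)/(6.98−3.77) ≈ 8.1977·Δt.
So d_A = 47.27, d_B = 130.82, d_C = 83.95 km.
Circle about each station: (x − 70.5)² + (y + 66.3)² = 47.27²; (x + 71.4)² + (y − 22.7)² = 130.82²; (x + 21.0)² + (y + 66.2)² = 83.95².
Subtracting the A equation from the B and C equations removes the quadratic terms:
-283.8 x + 178.0 y = -18632.11
-183.0 x + 0.2 y = -9355.65
Solving the 2×2 system: x ≈ 51.1, y ≈ -23.2 km.
Check against A (with the unrounded x, y): √((x − 70.5)²+(y + 66.3)²) = 47.26 ≈ 47.27 km. ✓

(51.1, -23.2)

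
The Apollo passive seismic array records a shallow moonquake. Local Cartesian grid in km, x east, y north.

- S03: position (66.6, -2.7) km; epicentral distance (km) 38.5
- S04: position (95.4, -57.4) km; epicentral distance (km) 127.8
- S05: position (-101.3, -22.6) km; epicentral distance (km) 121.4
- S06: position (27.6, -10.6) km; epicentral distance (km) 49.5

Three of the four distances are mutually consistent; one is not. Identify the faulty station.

Solve using three stations at a time. Using S04, S05, S06 (subtract circle equations pairwise → linear system) gives (x, y) ≈ (6.1, 34.1).
Distances from that point to each station vs reported:
  S03: calculated 70.8 vs reported 38.5 → residual 32.3 km
  S04: calculated 127.8 vs reported 127.8 → residual 0.0 km
  S05: calculated 121.4 vs reported 121.4 → residual 0.0 km
  S06: calculated 49.6 vs reported 49.5 → residual 0.1 km
S04, S05, S06 are mutually consistent (residuals ≈ 0); S03 is off by 32.3 km.

S03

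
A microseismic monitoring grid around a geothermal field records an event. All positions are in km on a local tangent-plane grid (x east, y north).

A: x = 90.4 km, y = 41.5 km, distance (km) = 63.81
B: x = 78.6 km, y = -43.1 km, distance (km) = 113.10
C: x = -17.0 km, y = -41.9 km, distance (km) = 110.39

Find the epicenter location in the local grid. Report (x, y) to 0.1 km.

28.9 km east, 58.5 km north

Circle about each station: (x − 90.4)² + (y − 41.5)² = 63.81²; (x − 78.6)² + (y + 43.1)² = 113.10²; (x + 17.0)² + (y + 41.9)² = 110.39².
Subtracting the A equation from the B and C equations removes the quadratic terms:
-23.6 x − 169.2 y = -10578.73
-214.8 x − 166.8 y = -15964.04
Solving the 2×2 system: x ≈ 28.9, y ≈ 58.5 km.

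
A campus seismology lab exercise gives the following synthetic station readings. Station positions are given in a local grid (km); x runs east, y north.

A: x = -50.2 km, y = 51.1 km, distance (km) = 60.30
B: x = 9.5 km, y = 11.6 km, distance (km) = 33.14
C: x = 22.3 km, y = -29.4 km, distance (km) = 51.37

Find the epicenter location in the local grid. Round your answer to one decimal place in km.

Circle about each station: (x + 50.2)² + (y − 51.1)² = 60.30²; (x − 9.5)² + (y − 11.6)² = 33.14²; (x − 22.3)² + (y + 29.4)² = 51.37².
Subtracting pairs of circle equations eliminates x²+y² and gives linear equations (the radical axes):
119.4 x − 79.0 y = -2368.61
145.0 x − 161.0 y = -2772.39
Solving the 2×2 system: x ≈ -20.9, y ≈ -1.6 km.

x ≈ -20.9 km, y ≈ -1.6 km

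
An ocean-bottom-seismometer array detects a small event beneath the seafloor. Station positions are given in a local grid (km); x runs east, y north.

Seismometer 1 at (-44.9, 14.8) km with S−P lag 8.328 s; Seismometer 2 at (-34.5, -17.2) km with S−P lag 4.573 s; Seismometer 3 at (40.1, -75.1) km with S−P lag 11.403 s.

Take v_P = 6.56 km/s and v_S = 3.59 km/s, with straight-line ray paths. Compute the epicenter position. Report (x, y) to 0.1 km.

Distance from S−P lag: d = Δt · v_P v_S / (v_P − v_S) = Δt · (6.56·3.59)/(6.56−3.59) ≈ 7.9294·Δt.
So d_Seismometer 1 = 66.04, d_Seismometer 2 = 36.26, d_Seismometer 3 = 90.42 km.
Circle about each station: (x + 44.9)² + (y − 14.8)² = 66.04²; (x + 34.5)² + (y + 17.2)² = 36.26²; (x − 40.1)² + (y + 75.1)² = 90.42².
Subtracting the Seismometer 1 equation from the Seismometer 2 and Seismometer 3 equations removes the quadratic terms:
20.8 x − 64.0 y = 2297.53
170.0 x − 179.8 y = 1198.48
Solving the 2×2 system: x ≈ -47.1, y ≈ -51.2 km.

(-47.1, -51.2)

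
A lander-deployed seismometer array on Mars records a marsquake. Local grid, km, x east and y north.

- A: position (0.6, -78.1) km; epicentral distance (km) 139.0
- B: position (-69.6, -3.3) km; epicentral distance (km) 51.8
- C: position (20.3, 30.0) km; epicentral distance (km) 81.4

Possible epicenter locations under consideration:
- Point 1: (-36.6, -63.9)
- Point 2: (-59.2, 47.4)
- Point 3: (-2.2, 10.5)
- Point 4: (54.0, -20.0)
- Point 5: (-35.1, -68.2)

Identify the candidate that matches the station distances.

Point 2

For each candidate, compare |candidate − station| to the reported distance:
Point 1: residuals A 99.2, B 17.2, C 28.4 → max 99.2 km
Point 2: residuals A 0.0, B 0.0, C 0.0 → max 0.0 km
Point 3: residuals A 50.4, B 17.0, C 51.6 → max 51.6 km
Point 4: residuals A 60.1, B 72.9, C 21.1 → max 72.9 km
Point 5: residuals A 102.0, B 21.7, C 31.3 → max 102.0 km
Only Point 2 has all residuals ≈ 0.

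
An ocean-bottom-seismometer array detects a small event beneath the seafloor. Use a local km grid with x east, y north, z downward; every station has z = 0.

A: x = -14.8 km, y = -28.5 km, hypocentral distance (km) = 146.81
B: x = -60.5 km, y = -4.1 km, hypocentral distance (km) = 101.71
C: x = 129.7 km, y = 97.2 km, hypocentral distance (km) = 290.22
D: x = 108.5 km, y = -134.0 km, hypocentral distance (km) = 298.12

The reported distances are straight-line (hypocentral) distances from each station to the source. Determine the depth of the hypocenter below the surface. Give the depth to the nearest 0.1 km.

Each station gives a sphere (x−x_i)² + (y−y_i)² + z² = d_i² (stations at z=0).
Subtracting the A sphere from B and C: z² cancels, leaving linear equations in x and y:
-91.4 x + 48.8 y = 13854.02
289.0 x + 251.4 y = -37435.83
Solving: x ≈ -143.193, y ≈ 15.700 km (keep extra digits for the depth step; rounded: -143.2, 15.7).
Then from the A sphere: z² = 146.81² − (x + 14.8)² − (y + 28.5)² with x = -143.193, y = 15.700, so z ≈ 55.810 ≈ 55.8 km.
Check against D (with the unrounded solution): distance 298.12 ≈ 298.12 km. ✓

55.8 km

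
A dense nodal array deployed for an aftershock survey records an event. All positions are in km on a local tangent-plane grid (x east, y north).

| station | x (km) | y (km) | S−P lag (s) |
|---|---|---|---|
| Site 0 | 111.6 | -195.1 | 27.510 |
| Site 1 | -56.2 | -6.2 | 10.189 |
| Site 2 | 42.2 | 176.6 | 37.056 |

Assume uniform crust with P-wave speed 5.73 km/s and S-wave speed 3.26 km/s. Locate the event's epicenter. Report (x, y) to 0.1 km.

(-63.6, -82.9)

Distance from S−P lag: d = Δt · v_P v_S / (v_P − v_S) = Δt · (5.73·3.26)/(5.73−3.26) ≈ 7.5627·Δt.
So d_Site 0 = 208.05, d_Site 1 = 77.06, d_Site 2 = 280.24 km.
Circle about each station: (x − 111.6)² + (y + 195.1)² = 208.05²; (x + 56.2)² + (y + 6.2)² = 77.06²; (x − 42.2)² + (y − 176.6)² = 280.24².
Subtracting pairs of circle equations eliminates x²+y² and gives linear equations (the radical axes):
-335.6 x + 377.8 y = -9975.13
-138.8 x + 743.4 y = -52799.83
Solving the 2×2 system: x ≈ -63.6, y ≈ -82.9 km.
Check against Site 0 (with the unrounded x, y): √((x − 111.6)²+(y + 195.1)²) = 208.05 ≈ 208.05 km. ✓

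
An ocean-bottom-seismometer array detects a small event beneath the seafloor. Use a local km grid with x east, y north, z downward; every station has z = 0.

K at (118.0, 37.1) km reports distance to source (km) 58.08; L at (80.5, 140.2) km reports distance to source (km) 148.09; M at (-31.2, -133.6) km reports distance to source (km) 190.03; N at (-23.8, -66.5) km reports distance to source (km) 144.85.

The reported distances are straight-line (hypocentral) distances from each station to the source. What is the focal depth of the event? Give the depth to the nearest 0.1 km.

Each station gives a sphere (x−x_i)² + (y−y_i)² + z² = d_i² (stations at z=0).
Subtracting the K sphere from L and M: z² cancels, leaving linear equations in x and y:
-75.0 x + 206.2 y = -7721.48
-298.4 x − 341.4 y = -29216.12
Solving: x ≈ 99.391, y ≈ -1.295 km (keep extra digits for the depth step; rounded: 99.4, -1.3).
Then from the K sphere: z² = 58.08² − (x − 118.0)² − (y − 37.1)² with x = 99.391, y = -1.295, so z ≈ 39.406 ≈ 39.4 km.

depth ≈ 39.4 km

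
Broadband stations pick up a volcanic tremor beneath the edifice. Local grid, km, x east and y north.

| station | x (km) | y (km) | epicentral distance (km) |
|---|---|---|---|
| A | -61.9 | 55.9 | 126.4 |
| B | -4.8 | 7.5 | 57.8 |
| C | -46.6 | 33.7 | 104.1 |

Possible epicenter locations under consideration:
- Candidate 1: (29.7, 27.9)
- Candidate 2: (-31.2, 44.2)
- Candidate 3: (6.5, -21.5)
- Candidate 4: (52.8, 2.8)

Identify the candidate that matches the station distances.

For each candidate, compare |candidate − station| to the reported distance:
Candidate 1: residuals A 30.6, B 17.7, C 27.6 → max 30.6 km
Candidate 2: residuals A 93.5, B 12.6, C 85.5 → max 93.5 km
Candidate 3: residuals A 23.1, B 26.7, C 27.5 → max 27.5 km
Candidate 4: residuals A 0.0, B 0.0, C 0.0 → max 0.0 km
Only Candidate 4 has all residuals ≈ 0.

Candidate 4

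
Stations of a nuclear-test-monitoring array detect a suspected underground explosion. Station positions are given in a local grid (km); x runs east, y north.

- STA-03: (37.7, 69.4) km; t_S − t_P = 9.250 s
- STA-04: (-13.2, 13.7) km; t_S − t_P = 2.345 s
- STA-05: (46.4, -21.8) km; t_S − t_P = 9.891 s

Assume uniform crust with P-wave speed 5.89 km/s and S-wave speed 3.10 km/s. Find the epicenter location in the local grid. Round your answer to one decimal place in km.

Distance from S−P lag: d = Δt · v_P v_S / (v_P − v_S) = Δt · (5.89·3.10)/(5.89−3.10) ≈ 6.5444·Δt.
So d_STA-03 = 60.54, d_STA-04 = 15.35, d_STA-05 = 64.73 km.
Circle about each station: (x − 37.7)² + (y − 69.4)² = 60.54²; (x + 13.2)² + (y − 13.7)² = 15.35²; (x − 46.4)² + (y + 21.8)² = 64.73².
Subtracting pairs of circle equations eliminates x²+y² and gives linear equations (the radical axes):
-101.8 x − 111.4 y = -2446.25
17.4 x − 182.4 y = -4134.33
Solving the 2×2 system: x ≈ -0.7, y ≈ 22.6 km.

(-0.7, 22.6)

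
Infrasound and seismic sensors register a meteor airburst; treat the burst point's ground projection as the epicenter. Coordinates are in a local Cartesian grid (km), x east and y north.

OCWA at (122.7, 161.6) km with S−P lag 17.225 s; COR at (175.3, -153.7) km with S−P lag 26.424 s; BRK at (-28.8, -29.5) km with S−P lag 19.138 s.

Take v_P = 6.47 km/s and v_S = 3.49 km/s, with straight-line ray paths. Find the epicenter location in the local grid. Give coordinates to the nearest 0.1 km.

x ≈ 102.2 km, y ≈ 32.7 km

Distance from S−P lag: d = Δt · v_P v_S / (v_P − v_S) = Δt · (6.47·3.49)/(6.47−3.49) ≈ 7.5773·Δt.
So d_OCWA = 130.52, d_COR = 200.22, d_BRK = 145.01 km.
Circle about each station: (x − 122.7)² + (y − 161.6)² = 130.52²; (x − 175.3)² + (y + 153.7)² = 200.22²; (x + 28.8)² + (y + 29.5)² = 145.01².
Subtracting the OCWA equation from the COR and BRK equations removes the quadratic terms:
105.2 x − 630.6 y = -9868.65
-303.0 x − 382.2 y = -43462.59
Solving the 2×2 system: x ≈ 102.2, y ≈ 32.7 km.
Check against OCWA (with the unrounded x, y): √((x − 122.7)²+(y − 161.6)²) = 130.52 ≈ 130.52 km. ✓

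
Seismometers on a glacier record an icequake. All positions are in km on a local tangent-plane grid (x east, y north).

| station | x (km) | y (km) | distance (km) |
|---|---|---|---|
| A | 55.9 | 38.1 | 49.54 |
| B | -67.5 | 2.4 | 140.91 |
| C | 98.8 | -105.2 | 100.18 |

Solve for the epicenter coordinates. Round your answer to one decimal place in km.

73.0 km east, -8.4 km north

Circle about each station: (x − 55.9)² + (y − 38.1)² = 49.54²; (x + 67.5)² + (y − 2.4)² = 140.91²; (x − 98.8)² + (y + 105.2)² = 100.18².
Subtracting pairs of circle equations eliminates x²+y² and gives linear equations (the radical axes):
-246.8 x − 71.4 y = -17415.83
85.8 x − 286.6 y = 8670.24
Solving the 2×2 system: x ≈ 73.0, y ≈ -8.4 km.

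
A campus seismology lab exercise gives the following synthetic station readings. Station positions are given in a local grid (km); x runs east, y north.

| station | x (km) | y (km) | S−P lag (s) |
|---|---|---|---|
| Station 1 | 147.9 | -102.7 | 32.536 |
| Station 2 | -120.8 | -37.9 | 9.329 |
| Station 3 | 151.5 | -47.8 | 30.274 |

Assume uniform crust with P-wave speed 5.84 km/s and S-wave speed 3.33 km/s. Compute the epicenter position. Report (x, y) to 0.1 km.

x ≈ -73.9 km, y ≈ 17.1 km

Distance from S−P lag: d = Δt · v_P v_S / (v_P − v_S) = Δt · (5.84·3.33)/(5.84−3.33) ≈ 7.7479·Δt.
So d_Station 1 = 252.09, d_Station 2 = 72.28, d_Station 3 = 234.56 km.
Circle about each station: (x − 147.9)² + (y + 102.7)² = 252.09²; (x + 120.8)² + (y + 37.9)² = 72.28²; (x − 151.5)² + (y + 47.8)² = 234.56².
Subtracting the Station 1 equation from the Station 2 and Station 3 equations removes the quadratic terms:
-537.4 x + 129.6 y = 41932.32
7.2 x + 109.8 y = 1346.36
Solving the 2×2 system: x ≈ -73.9, y ≈ 17.1 km.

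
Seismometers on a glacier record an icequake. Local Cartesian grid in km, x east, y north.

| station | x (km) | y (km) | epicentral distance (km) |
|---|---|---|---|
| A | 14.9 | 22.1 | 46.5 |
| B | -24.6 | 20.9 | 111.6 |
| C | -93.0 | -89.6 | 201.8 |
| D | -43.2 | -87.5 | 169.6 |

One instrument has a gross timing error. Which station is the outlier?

Solve using three stations at a time. Using A, C, D (subtract circle equations pairwise → linear system) gives (x, y) ≈ (45.8, 56.9).
Distances from that point to each station vs reported:
  A: calculated 46.5 vs reported 46.5 → residual 0.0 km
  B: calculated 79.1 vs reported 111.6 → residual 32.5 km
  C: calculated 201.8 vs reported 201.8 → residual 0.0 km
  D: calculated 169.6 vs reported 169.6 → residual 0.0 km
A, C, D are mutually consistent (residuals ≈ 0); B is off by 32.5 km.

B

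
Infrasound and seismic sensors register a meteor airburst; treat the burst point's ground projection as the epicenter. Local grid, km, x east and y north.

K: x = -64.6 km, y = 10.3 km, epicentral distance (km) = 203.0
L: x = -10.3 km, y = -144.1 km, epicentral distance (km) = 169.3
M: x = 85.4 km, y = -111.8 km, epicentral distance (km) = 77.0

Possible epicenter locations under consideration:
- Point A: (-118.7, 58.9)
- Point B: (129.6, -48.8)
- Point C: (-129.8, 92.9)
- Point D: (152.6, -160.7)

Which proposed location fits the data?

Point B

For each candidate, compare |candidate − station| to the reported distance:
Point A: residuals K 130.3, L 60.8, M 189.1 → max 189.1 km
Point B: residuals K 0.0, L 0.0, M 0.0 → max 0.0 km
Point C: residuals K 97.8, L 96.1, M 220.0 → max 220.0 km
Point D: residuals K 73.4, L 5.6, M 6.1 → max 73.4 km
Only Point B has all residuals ≈ 0.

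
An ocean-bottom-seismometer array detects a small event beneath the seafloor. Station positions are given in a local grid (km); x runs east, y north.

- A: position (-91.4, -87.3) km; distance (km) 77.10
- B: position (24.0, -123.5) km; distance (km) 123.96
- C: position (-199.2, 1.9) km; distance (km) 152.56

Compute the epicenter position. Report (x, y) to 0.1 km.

Circle about each station: (x + 91.4)² + (y + 87.3)² = 77.10²; (x − 24.0)² + (y + 123.5)² = 123.96²; (x + 199.2)² + (y − 1.9)² = 152.56².
Subtracting pairs of circle equations eliminates x²+y² and gives linear equations (the radical axes):
230.8 x − 72.4 y = -9568.67
-215.6 x + 178.4 y = 6378.86
Solving the 2×2 system: x ≈ -48.7, y ≈ -23.1 km.
Check against A (with the unrounded x, y): √((x + 91.4)²+(y + 87.3)²) = 77.09 ≈ 77.10 km. ✓

(-48.7, -23.1)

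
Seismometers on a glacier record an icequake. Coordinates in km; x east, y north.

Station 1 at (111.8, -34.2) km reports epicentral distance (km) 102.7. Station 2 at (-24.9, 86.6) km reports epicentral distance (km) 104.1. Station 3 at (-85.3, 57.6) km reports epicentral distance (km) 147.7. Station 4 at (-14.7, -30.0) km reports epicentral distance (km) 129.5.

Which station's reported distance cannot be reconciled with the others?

Solve using three stations at a time. Using Station 1, Station 2, Station 4 (subtract circle equations pairwise → linear system) gives (x, y) ≈ (76.3, 62.1).
Distances from that point to each station vs reported:
  Station 1: calculated 102.7 vs reported 102.7 → residual 0.0 km
  Station 2: calculated 104.1 vs reported 104.1 → residual 0.0 km
  Station 3: calculated 161.6 vs reported 147.7 → residual 13.9 km
  Station 4: calculated 129.5 vs reported 129.5 → residual 0.0 km
Station 1, Station 2, Station 4 are mutually consistent (residuals ≈ 0); Station 3 is off by 13.9 km.

Station 3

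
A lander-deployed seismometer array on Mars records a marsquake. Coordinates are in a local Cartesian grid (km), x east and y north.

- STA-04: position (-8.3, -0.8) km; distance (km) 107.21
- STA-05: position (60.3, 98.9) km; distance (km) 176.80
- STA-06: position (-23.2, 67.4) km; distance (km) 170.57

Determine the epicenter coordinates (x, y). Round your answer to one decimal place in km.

x ≈ 66.3 km, y ≈ -77.8 km

Circle about each station: (x + 8.3)² + (y + 0.8)² = 107.21²; (x − 60.3)² + (y − 98.9)² = 176.80²; (x + 23.2)² + (y − 67.4)² = 170.57².
Subtracting the STA-04 equation from the STA-05 and STA-06 equations removes the quadratic terms:
137.2 x + 199.4 y = -6416.49
-29.8 x + 136.4 y = -12588.67
Solving the 2×2 system: x ≈ 66.3, y ≈ -77.8 km.
Check against STA-04 (with the unrounded x, y): √((x + 8.3)²+(y + 0.8)²) = 107.22 ≈ 107.21 km. ✓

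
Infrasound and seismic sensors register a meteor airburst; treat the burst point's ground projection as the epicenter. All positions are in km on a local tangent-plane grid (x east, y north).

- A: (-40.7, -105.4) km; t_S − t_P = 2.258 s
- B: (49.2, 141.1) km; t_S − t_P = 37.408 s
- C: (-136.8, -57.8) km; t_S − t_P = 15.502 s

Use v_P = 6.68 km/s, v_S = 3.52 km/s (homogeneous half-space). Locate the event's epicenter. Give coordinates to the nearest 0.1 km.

Distance from S−P lag: d = Δt · v_P v_S / (v_P − v_S) = Δt · (6.68·3.52)/(6.68−3.52) ≈ 7.4410·Δt.
So d_A = 16.80, d_B = 278.35, d_C = 115.35 km.
Circle about each station: (x + 40.7)² + (y + 105.4)² = 16.80²; (x − 49.2)² + (y − 141.1)² = 278.35²; (x + 136.8)² + (y + 57.8)² = 115.35².
Subtracting the A equation from the B and C equations removes the quadratic terms:
179.8 x + 493.0 y = -67632.28
-192.2 x + 95.2 y = -3733.95
Solving the 2×2 system: x ≈ -41.1, y ≈ -122.2 km.

x ≈ -41.1 km, y ≈ -122.2 km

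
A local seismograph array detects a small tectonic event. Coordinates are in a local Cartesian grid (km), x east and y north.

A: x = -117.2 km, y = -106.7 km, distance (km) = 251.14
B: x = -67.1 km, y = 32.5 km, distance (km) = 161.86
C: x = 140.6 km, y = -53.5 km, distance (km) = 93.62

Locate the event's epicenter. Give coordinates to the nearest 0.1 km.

94.7 km east, 28.1 km north

Circle about each station: (x + 117.2)² + (y + 106.7)² = 251.14²; (x + 67.1)² + (y − 32.5)² = 161.86²; (x − 140.6)² + (y + 53.5)² = 93.62².
Subtracting the A equation from the B and C equations removes the quadratic terms:
100.2 x + 278.4 y = 17310.57
515.6 x + 106.4 y = 51816.48
Solving the 2×2 system: x ≈ 94.7, y ≈ 28.1 km.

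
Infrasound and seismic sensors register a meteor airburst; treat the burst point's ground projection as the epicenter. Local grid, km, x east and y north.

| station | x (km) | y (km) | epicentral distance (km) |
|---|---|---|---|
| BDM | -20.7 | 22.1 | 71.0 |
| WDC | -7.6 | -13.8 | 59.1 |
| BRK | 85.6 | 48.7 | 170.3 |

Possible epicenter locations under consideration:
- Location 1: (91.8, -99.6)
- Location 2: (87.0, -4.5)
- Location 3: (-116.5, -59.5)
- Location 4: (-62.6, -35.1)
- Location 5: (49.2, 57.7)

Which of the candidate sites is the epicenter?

Location 4

For each candidate, compare |candidate − station| to the reported distance:
Location 1: residuals BDM 94.7, WDC 72.2, BRK 21.9 → max 94.7 km
Location 2: residuals BDM 39.9, WDC 36.0, BRK 117.1 → max 117.1 km
Location 3: residuals BDM 54.8, WDC 59.0, BRK 58.9 → max 59.0 km
Location 4: residuals BDM 0.1, WDC 0.1, BRK 0.0 → max 0.1 km
Location 5: residuals BDM 7.4, WDC 32.2, BRK 132.8 → max 132.8 km
Only Location 4 has all residuals ≈ 0.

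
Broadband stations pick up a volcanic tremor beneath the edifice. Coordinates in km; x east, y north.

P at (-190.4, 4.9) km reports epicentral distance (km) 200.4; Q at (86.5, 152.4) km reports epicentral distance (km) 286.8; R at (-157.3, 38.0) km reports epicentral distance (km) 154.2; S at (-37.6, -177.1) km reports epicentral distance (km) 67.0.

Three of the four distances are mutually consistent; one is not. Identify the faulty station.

R

Solve using three stations at a time. Using P, Q, S (subtract circle equations pairwise → linear system) gives (x, y) ≈ (-26.9, -111.0).
Distances from that point to each station vs reported:
  P: calculated 200.4 vs reported 200.4 → residual 0.0 km
  Q: calculated 286.8 vs reported 286.8 → residual 0.0 km
  R: calculated 198.0 vs reported 154.2 → residual 43.8 km
  S: calculated 67.0 vs reported 67.0 → residual 0.0 km
P, Q, S are mutually consistent (residuals ≈ 0); R is off by 43.8 km.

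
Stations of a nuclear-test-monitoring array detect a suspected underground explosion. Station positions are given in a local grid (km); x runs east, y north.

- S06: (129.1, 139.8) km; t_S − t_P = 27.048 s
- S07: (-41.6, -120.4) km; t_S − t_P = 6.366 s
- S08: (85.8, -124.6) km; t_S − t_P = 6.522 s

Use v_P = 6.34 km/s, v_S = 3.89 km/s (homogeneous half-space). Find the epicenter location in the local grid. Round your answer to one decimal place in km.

Distance from S−P lag: d = Δt · v_P v_S / (v_P − v_S) = Δt · (6.34·3.89)/(6.34−3.89) ≈ 10.0664·Δt.
So d_S06 = 272.28, d_S07 = 64.08, d_S08 = 65.65 km.
Circle about each station: (x − 129.1)² + (y − 139.8)² = 272.28²; (x + 41.6)² + (y + 120.4)² = 64.08²; (x − 85.8)² + (y + 124.6)² = 65.65².
Subtracting the S06 equation from the S07 and S08 equations removes the quadratic terms:
-341.4 x − 520.4 y = 50046.02
-86.6 x − 528.8 y = 56502.43
Solving the 2×2 system: x ≈ 21.7, y ≈ -110.4 km.

(21.7, -110.4)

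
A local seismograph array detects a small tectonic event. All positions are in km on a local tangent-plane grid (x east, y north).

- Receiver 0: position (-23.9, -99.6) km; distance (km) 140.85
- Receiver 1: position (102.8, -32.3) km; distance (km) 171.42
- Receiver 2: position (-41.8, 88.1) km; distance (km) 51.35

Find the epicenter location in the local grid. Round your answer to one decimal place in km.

(-53.5, 38.1)

Circle about each station: (x + 23.9)² + (y + 99.6)² = 140.85²; (x − 102.8)² + (y + 32.3)² = 171.42²; (x + 41.8)² + (y − 88.1)² = 51.35².
Subtracting the Receiver 0 equation from the Receiver 1 and Receiver 2 equations removes the quadratic terms:
253.4 x + 134.6 y = -8426.33
-35.8 x + 375.4 y = 16219.38
Solving the 2×2 system: x ≈ -53.5, y ≈ 38.1 km.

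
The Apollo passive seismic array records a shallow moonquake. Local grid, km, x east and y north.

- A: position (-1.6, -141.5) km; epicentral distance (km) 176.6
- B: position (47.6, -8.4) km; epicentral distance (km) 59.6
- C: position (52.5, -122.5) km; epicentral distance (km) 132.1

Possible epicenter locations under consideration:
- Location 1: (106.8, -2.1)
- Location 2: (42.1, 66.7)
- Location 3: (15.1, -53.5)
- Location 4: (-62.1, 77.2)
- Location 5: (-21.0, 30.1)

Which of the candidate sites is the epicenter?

Location 1

For each candidate, compare |candidate − station| to the reported distance:
Location 1: residuals A 0.0, B 0.1, C 0.0 → max 0.1 km
Location 2: residuals A 36.1, B 15.7, C 57.4 → max 57.4 km
Location 3: residuals A 87.0, B 4.0, C 53.6 → max 87.0 km
Location 4: residuals A 50.3, B 79.5, C 98.1 → max 98.1 km
Location 5: residuals A 3.9, B 19.1, C 37.3 → max 37.3 km
Only Location 1 has all residuals ≈ 0.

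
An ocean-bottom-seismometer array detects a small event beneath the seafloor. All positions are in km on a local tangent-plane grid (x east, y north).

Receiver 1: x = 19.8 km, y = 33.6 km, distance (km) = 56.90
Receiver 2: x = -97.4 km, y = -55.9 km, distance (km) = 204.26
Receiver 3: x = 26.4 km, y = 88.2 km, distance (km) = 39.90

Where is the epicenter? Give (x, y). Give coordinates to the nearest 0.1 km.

Circle about each station: (x − 19.8)² + (y − 33.6)² = 56.90²; (x + 97.4)² + (y + 55.9)² = 204.26²; (x − 26.4)² + (y − 88.2)² = 39.90².
Subtracting the Receiver 1 equation from the Receiver 2 and Receiver 3 equations removes the quadratic terms:
-234.4 x − 179.0 y = -27393.97
13.2 x + 109.2 y = 8600.80
Solving the 2×2 system: x ≈ 62.5, y ≈ 71.2 km.

(62.5, 71.2)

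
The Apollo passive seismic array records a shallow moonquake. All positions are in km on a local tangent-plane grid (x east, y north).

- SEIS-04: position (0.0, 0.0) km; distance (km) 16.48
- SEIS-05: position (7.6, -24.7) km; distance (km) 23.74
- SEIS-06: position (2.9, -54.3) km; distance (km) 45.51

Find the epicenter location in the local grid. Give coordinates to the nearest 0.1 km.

Circle about each station: x² + y² = 16.48²; (x − 7.6)² + (y + 24.7)² = 23.74²; (x − 2.9)² + (y + 54.3)² = 45.51².
Subtracting the SEIS-04 equation from the SEIS-05 and SEIS-06 equations removes the quadratic terms:
15.2 x − 49.4 y = 375.85
5.8 x − 108.6 y = 1157.33
Solving the 2×2 system: x ≈ -12.0, y ≈ -11.3 km.
Check against SEIS-04 (with the unrounded x, y): √(x²+y²) = 16.47 ≈ 16.48 km. ✓

(-12.0, -11.3)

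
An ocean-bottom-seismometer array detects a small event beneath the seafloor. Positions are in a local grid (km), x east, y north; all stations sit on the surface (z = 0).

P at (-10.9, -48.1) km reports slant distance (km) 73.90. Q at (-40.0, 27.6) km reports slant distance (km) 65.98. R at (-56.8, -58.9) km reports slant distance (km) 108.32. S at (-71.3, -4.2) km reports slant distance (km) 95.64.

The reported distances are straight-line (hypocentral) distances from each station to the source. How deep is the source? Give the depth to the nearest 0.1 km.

Each station gives a sphere (x−x_i)² + (y−y_i)² + z² = d_i² (stations at z=0).
Subtracting the P sphere from Q and R: z² cancels, leaving linear equations in x and y:
-58.2 x + 151.4 y = 1037.19
-91.8 x − 21.6 y = -2008.98
Solving: x ≈ 18.591, y ≈ 13.997 km (keep extra digits for the depth step; rounded: 18.6, 14.0).
Then from the P sphere: z² = 73.90² − (x + 10.9)² − (y + 48.1)² with x = 18.591, y = 13.997, so z ≈ 27.119 ≈ 27.1 km.

27.1 km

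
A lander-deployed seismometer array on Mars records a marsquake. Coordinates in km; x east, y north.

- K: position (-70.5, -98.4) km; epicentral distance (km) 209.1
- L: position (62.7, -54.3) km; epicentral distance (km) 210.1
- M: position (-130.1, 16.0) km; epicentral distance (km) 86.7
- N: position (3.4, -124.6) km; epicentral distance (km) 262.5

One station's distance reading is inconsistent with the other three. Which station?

L

Solve using three stations at a time. Using K, M, N (subtract circle equations pairwise → linear system) gives (x, y) ≈ (-128.0, 102.6).
Distances from that point to each station vs reported:
  K: calculated 209.1 vs reported 209.1 → residual 0.0 km
  L: calculated 247.0 vs reported 210.1 → residual 36.9 km
  M: calculated 86.6 vs reported 86.7 → residual 0.1 km
  N: calculated 262.5 vs reported 262.5 → residual 0.0 km
K, M, N are mutually consistent (residuals ≈ 0); L is off by 36.9 km.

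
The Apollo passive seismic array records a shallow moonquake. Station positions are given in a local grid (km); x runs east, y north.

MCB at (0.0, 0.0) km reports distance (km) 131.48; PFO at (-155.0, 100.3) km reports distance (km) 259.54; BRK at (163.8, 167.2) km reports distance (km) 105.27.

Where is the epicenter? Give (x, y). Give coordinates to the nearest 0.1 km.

Circle about each station: x² + y² = 131.48²; (x + 155.0)² + (y − 100.3)² = 259.54²; (x − 163.8)² + (y − 167.2)² = 105.27².
Subtracting the MCB equation from the PFO and BRK equations removes the quadratic terms:
-310.0 x + 200.6 y = -15988.93
327.6 x + 334.4 y = 60991.50
Solving the 2×2 system: x ≈ 103.8, y ≈ 80.7 km.

(103.8, 80.7)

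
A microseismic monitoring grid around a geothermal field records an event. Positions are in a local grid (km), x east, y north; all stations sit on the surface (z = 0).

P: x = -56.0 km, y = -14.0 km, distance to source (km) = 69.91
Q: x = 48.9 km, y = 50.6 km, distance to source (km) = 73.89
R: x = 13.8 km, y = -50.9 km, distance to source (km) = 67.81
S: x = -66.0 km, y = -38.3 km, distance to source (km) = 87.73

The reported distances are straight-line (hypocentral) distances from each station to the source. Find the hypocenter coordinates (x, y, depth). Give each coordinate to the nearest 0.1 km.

x ≈ 1.3 km, y ≈ 6.0 km, depth ≈ 34.7 km

Each station gives a sphere (x−x_i)² + (y−y_i)² + z² = d_i² (stations at z=0).
Subtracting the P sphere from Q and R: z² cancels, leaving linear equations in x and y:
209.8 x + 129.2 y = 1047.25
139.6 x − 73.8 y = -261.54
Solving: x ≈ 1.298, y ≈ 5.998 km (keep extra digits for the depth step; rounded: 1.3, 6.0).
Then from the P sphere: z² = 69.91² − (x + 56.0)² − (y + 14.0)² with x = 1.298, y = 5.998, so z ≈ 34.705 ≈ 34.7 km.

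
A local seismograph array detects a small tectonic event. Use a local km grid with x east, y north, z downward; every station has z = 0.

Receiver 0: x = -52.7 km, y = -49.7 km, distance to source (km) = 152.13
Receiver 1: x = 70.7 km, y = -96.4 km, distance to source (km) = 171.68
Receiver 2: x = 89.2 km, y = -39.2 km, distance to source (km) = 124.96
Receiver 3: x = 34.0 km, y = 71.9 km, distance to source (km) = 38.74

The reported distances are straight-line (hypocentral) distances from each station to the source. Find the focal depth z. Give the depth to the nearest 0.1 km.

38.4 km

Each station gives a sphere (x−x_i)² + (y−y_i)² + z² = d_i² (stations at z=0).
Subtracting the Receiver 0 sphere from Receiver 1 and Receiver 2: z² cancels, leaving linear equations in x and y:
246.8 x − 93.4 y = 2713.58
283.8 x + 21.0 y = 11774.44
Solving: x ≈ 36.501, y ≈ 67.398 km (keep extra digits for the depth step; rounded: 36.5, 67.4).
Then from the Receiver 0 sphere: z² = 152.13² − (x + 52.7)² − (y + 49.7)² with x = 36.501, y = 67.398, so z ≈ 38.403 ≈ 38.4 km.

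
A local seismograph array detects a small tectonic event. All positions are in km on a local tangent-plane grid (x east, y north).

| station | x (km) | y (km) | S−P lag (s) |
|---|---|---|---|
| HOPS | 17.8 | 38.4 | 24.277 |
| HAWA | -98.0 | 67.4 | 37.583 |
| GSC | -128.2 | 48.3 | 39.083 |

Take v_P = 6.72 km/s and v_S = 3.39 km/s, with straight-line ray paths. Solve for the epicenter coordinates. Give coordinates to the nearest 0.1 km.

Distance from S−P lag: d = Δt · v_P v_S / (v_P − v_S) = Δt · (6.72·3.39)/(6.72−3.39) ≈ 6.8411·Δt.
So d_HOPS = 166.08, d_HAWA = 257.11, d_GSC = 267.37 km.
Circle about each station: (x − 17.8)² + (y − 38.4)² = 166.08²; (x + 98.0)² + (y − 67.4)² = 257.11²; (x + 128.2)² + (y − 48.3)² = 267.37².
Subtracting the HOPS equation from the HAWA and GSC equations removes the quadratic terms:
-231.6 x + 58.0 y = -26167.63
-292.0 x + 19.8 y = -26927.42
Solving the 2×2 system: x ≈ 84.5, y ≈ -113.7 km.

x ≈ 84.5 km, y ≈ -113.7 km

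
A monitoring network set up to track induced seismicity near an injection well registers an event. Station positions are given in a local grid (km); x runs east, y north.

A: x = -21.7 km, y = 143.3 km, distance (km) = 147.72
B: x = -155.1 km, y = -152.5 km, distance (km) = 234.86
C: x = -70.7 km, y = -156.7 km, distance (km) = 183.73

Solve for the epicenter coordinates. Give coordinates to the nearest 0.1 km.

Circle about each station: (x + 21.7)² + (y − 143.3)² = 147.72²; (x + 155.1)² + (y + 152.5)² = 234.86²; (x + 70.7)² + (y + 156.7)² = 183.73².
Subtracting the A equation from the B and C equations removes the quadratic terms:
-266.8 x − 591.6 y = -7031.54
-98.0 x − 600.0 y = -3387.91
Solving the 2×2 system: x ≈ 21.7, y ≈ 2.1 km.

(21.7, 2.1)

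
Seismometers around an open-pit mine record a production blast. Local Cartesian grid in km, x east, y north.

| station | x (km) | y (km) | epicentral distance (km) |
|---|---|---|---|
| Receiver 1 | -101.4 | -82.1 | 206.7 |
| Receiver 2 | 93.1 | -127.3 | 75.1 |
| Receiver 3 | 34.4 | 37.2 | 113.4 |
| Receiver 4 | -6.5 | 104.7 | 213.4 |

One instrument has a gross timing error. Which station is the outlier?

Solve using three stations at a time. Using Receiver 1, Receiver 2, Receiver 3 (subtract circle equations pairwise → linear system) gives (x, y) ≈ (103.2, -52.9).
Distances from that point to each station vs reported:
  Receiver 1: calculated 206.7 vs reported 206.7 → residual 0.0 km
  Receiver 2: calculated 75.1 vs reported 75.1 → residual 0.0 km
  Receiver 3: calculated 113.4 vs reported 113.4 → residual 0.0 km
  Receiver 4: calculated 192.0 vs reported 213.4 → residual 21.4 km
Receiver 1, Receiver 2, Receiver 3 are mutually consistent (residuals ≈ 0); Receiver 4 is off by 21.4 km.

Receiver 4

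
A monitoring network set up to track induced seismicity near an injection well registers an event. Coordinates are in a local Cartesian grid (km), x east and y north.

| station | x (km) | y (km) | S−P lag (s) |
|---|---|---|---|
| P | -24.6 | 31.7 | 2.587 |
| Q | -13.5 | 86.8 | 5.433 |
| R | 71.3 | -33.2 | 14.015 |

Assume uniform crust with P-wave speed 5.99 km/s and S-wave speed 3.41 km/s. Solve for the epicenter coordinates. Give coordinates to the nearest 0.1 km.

Distance from S−P lag: d = Δt · v_P v_S / (v_P − v_S) = Δt · (5.99·3.41)/(5.99−3.41) ≈ 7.9170·Δt.
So d_P = 20.48, d_Q = 43.01, d_R = 110.96 km.
Circle about each station: (x + 24.6)² + (y − 31.7)² = 20.48²; (x + 13.5)² + (y − 86.8)² = 43.01²; (x − 71.3)² + (y + 33.2)² = 110.96².
Subtracting pairs of circle equations eliminates x²+y² and gives linear equations (the radical axes):
22.2 x + 110.2 y = 4676.01
191.8 x − 129.8 y = -7316.81
Solving the 2×2 system: x ≈ -8.3, y ≈ 44.1 km.
Check against P (with the unrounded x, y): √((x + 24.6)²+(y − 31.7)²) = 20.48 ≈ 20.48 km. ✓

-8.3 km east, 44.1 km north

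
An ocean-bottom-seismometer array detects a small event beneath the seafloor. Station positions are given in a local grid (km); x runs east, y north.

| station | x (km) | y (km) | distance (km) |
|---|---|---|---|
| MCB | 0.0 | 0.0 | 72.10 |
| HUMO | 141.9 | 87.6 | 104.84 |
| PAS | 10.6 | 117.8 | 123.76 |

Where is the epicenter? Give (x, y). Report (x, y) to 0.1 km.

x ≈ 71.4 km, y ≈ 10.0 km

Circle about each station: x² + y² = 72.10²; (x − 141.9)² + (y − 87.6)² = 104.84²; (x − 10.6)² + (y − 117.8)² = 123.76².
Subtracting the MCB equation from the HUMO and PAS equations removes the quadratic terms:
283.8 x + 175.2 y = 22016.35
21.2 x + 235.6 y = 3871.07
Solving the 2×2 system: x ≈ 71.4, y ≈ 10.0 km.
Check against MCB (with the unrounded x, y): √(x²+y²) = 72.10 ≈ 72.10 km. ✓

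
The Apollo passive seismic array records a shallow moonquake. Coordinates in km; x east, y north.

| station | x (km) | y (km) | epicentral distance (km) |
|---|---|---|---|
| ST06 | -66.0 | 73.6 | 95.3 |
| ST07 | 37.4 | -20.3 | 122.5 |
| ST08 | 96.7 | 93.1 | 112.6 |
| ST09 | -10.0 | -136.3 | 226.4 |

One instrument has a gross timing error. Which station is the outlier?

Solve using three stations at a time. Using ST07, ST08, ST09 (subtract circle equations pairwise → linear system) gives (x, y) ≈ (-16.0, 90.1).
Distances from that point to each station vs reported:
  ST06: calculated 52.7 vs reported 95.3 → residual 42.6 km
  ST07: calculated 122.6 vs reported 122.5 → residual 0.1 km
  ST08: calculated 112.7 vs reported 112.6 → residual 0.1 km
  ST09: calculated 226.5 vs reported 226.4 → residual 0.1 km
ST07, ST08, ST09 are mutually consistent (residuals ≈ 0); ST06 is off by 42.6 km.

ST06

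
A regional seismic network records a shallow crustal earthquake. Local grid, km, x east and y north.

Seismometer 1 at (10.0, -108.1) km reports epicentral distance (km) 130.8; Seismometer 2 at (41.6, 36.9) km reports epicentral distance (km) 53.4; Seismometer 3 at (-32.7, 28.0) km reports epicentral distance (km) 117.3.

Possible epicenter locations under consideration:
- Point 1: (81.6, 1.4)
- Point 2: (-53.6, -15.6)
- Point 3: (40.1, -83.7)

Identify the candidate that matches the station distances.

Point 1

For each candidate, compare |candidate − station| to the reported distance:
Point 1: residuals Seismometer 1 0.0, Seismometer 2 0.1, Seismometer 3 0.1 → max 0.1 km
Point 2: residuals Seismometer 1 18.5, Seismometer 2 55.3, Seismometer 3 68.9 → max 68.9 km
Point 3: residuals Seismometer 1 92.1, Seismometer 2 67.2, Seismometer 3 16.0 → max 92.1 km
Only Point 1 has all residuals ≈ 0.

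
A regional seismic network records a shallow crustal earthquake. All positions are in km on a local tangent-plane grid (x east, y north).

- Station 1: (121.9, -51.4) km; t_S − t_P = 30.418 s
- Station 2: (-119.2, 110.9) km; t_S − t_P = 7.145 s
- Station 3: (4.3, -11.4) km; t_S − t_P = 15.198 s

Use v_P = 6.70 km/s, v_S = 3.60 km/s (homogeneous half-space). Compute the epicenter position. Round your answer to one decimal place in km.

-80.9 km east, 70.6 km north

Distance from S−P lag: d = Δt · v_P v_S / (v_P − v_S) = Δt · (6.70·3.60)/(6.70−3.60) ≈ 7.7806·Δt.
So d_Station 1 = 236.67, d_Station 2 = 55.59, d_Station 3 = 118.25 km.
Circle about each station: (x − 121.9)² + (y + 51.4)² = 236.67²; (x + 119.2)² + (y − 110.9)² = 55.59²; (x − 4.3)² + (y + 11.4)² = 118.25².
Subtracting the Station 1 equation from the Station 2 and Station 3 equations removes the quadratic terms:
-482.2 x + 324.6 y = 61928.32
-235.2 x + 80.0 y = 24676.51
Solving the 2×2 system: x ≈ -80.9, y ≈ 70.6 km.
Check against Station 1 (with the unrounded x, y): √((x − 121.9)²+(y + 51.4)²) = 236.67 ≈ 236.67 km. ✓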